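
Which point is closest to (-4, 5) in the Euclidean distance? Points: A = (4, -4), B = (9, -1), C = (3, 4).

Distances: d(A) ≈ 12.0416, d(B) ≈ 14.3178, d(C) ≈ 7.0711. Nearest: C = (3, 4) with distance 7.0711.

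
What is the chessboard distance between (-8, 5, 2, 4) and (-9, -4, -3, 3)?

max(|x_i - y_i|) = max(|-8 - (-9)|, |5 - (-4)|, |2 - (-3)|, |4 - 3|) = max(1, 9, 5, 1) = 9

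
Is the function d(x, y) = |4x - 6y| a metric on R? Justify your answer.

No. d fails symmetry: d(4, 5) = |4·4 - 6·5| = |-14| = 14, but d(5, 4) = |4·5 - 6·4| = |-4| = 4. Since 14 ≠ 4, d(x,y) ≠ d(y,x) in general.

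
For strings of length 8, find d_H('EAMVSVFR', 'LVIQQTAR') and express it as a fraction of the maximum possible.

Differing positions: 1, 2, 3, 4, 5, 6, 7. Hamming distance = 7. The maximum possible Hamming distance for length-8 strings is 8, so d_H/8 = 7/8 = 0.875.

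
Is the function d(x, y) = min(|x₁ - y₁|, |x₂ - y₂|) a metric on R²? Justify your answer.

No. d fails identity of indiscernibles: take x = (3, 0) and y = (3, 9). Then d(x,y) = min(|3 - 3|, |0 - 9|) = min(0, 9) = 0, yet x ≠ y.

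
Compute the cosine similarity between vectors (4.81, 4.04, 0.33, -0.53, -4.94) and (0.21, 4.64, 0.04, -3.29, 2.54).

With u = (4.81, 4.04, 0.33, -0.53, -4.94), v = (0.21, 4.64, 0.04, -3.29, 2.54):
u·v = 4.81·0.21 + 4.04·4.64 + 0.33·0.04 + (-0.53)·(-3.29) + (-4.94)·2.54 = 1.0101 + 18.7456 + 0.0132 + 1.7437 + (-12.5476) = 8.965.
|u| = √(4.81² + 4.04² + 0.33² + (-0.53)² + (-4.94)²) = √(23.1361 + 16.3216 + 0.1089 + 0.2809 + 24.4036) = √64.2511, |v| = √(0.21² + 4.64² + 0.04² + (-3.29)² + 2.54²) = √(0.0441 + 21.5296 + 0.0016 + 10.8241 + 6.4516) = √38.851.
cos θ = (u·v)/(|u||v|) = 8.965/(√64.2511·√38.851) ≈ 0.1794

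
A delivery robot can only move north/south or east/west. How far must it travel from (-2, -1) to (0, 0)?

Σ|x_i - y_i| = |-2 - 0| + |-1 - 0| = 2 + 1 = 3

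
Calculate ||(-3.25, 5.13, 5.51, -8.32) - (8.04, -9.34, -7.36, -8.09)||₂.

√(Σ(x_i - y_i)²) = √((-3.25 - 8.04)² + (5.13 - (-9.34))² + (5.51 - (-7.36))² + (-8.32 - (-8.09))²)
= √((-11.29)² + 14.47² + 12.87² + (-0.23)²) = √(127.4641 + 209.3809 + 165.6369 + 0.0529) = √502.5348 ≈ 22.4173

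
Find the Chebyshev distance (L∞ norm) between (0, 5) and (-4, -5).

max(|x_i - y_i|) = max(|0 - (-4)|, |5 - (-5)|) = max(4, 10) = 10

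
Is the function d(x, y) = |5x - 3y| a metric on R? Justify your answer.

No. d fails symmetry: d(6, 8) = |5·6 - 3·8| = |6| = 6, but d(8, 6) = |5·8 - 3·6| = |22| = 22. Since 6 ≠ 22, d(x,y) ≠ d(y,x) in general.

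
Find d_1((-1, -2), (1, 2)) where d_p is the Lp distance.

Σ|x_i - y_i| = |-1 - 1| + |-2 - 2| = 2 + 4 = 6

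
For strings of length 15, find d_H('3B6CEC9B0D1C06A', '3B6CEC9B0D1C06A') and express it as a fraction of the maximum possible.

Differing positions: none. Hamming distance = 0. The maximum possible Hamming distance for length-15 strings is 15, so d_H/15 = 0/15 = 0.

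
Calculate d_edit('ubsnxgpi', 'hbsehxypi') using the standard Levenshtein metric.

Let D[i][j] be the edit distance between the first i characters of 'ubsnxgpi' and the first j characters of 'hbsehxypi', with D[i][0] = i, D[0][j] = j, and D[i][j] = D[i-1][j-1] if the characters match, else 1 + min(D[i-1][j], D[i][j-1], D[i-1][j-1]). Filling the table (rows: prefixes of 'ubsnxgpi', columns: prefixes of 'hbsehxypi'):
     ε  h  b  s  e  h  x  y  p  i
  ε  0  1  2  3  4  5  6  7  8  9
  u  1  1  2  3  4  5  6  7  8  9
  b  2  2  1  2  3  4  5  6  7  8
  s  3  3  2  1  2  3  4  5  6  7
  n  4  4  3  2  2  3  4  5  6  7
  x  5  5  4  3  3  3  3  4  5  6
  g  6  6  5  4  4  4  4  4  5  6
  p  7  7  6  5  5  5  5  5  4  5
  i  8  8  7  6  6  6  6  6  5  4
The bottom-right entry gives D[8][9] = 4, so no sequence of fewer than 4 edits works. Backtracking through the table gives one optimal edit sequence (4 edits):
  ubsnxgpi → hbsnxgpi (sub u→h @1)
  hbsnxgpi → hbsenxgpi (ins e @4)
  hbsenxgpi → hbsehxgpi (sub n→h @5)
  hbsehxgpi → hbsehxypi (sub g→y @7)
Edit distance = 4.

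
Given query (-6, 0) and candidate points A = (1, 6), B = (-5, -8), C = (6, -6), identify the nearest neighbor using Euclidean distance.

Distances: d(A) ≈ 9.2195, d(B) ≈ 8.0623, d(C) ≈ 13.4164. Nearest: B = (-5, -8) with distance 8.0623.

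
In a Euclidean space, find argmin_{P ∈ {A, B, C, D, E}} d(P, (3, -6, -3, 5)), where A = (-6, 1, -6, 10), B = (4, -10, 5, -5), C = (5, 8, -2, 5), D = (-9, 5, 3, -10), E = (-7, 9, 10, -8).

Distances: d(A) ≈ 12.8062, d(B) ≈ 13.4536, d(C) ≈ 14.1774, d(D) ≈ 22.9347, d(E) ≈ 25.7488. Nearest: A = (-6, 1, -6, 10) with distance 12.8062.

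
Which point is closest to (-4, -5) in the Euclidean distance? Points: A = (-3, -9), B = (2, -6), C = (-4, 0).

Distances: d(A) ≈ 4.1231, d(B) ≈ 6.0828, d(C) = 5. Nearest: A = (-3, -9) with distance 4.1231.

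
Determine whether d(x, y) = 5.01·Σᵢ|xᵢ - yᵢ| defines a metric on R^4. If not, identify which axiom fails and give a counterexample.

Yes. The L1 (Manhattan) norm induces a metric on R^4, and multiplying a metric by a positive constant 5.01 > 0 preserves all four axioms: non-negativity (5.01·||x-y|| ≥ 0), identity (5.01·||x-y|| = 0 ⟺ ||x-y|| = 0 ⟺ x = y), symmetry (||x-y|| = ||y-x||), and the triangle inequality (5.01·||x-z|| ≤ 5.01·||x-y|| + 5.01·||y-z||). So d is a metric.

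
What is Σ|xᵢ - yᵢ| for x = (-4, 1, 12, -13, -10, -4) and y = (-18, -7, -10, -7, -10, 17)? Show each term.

Σ|x_i - y_i| = |-4 - (-18)| + |1 - (-7)| + |12 - (-10)| + |-13 - (-7)| + |-10 - (-10)| + |-4 - 17| = 14 + 8 + 22 + 6 + 0 + 21 = 71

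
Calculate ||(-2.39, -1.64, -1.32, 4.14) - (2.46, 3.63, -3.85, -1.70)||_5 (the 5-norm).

(Σ|x_i - y_i|^5)^(1/5) = (|-2.39 - 2.46|^5 + |-1.64 - 3.63|^5 + |-1.32 - (-3.85)|^5 + |4.14 - (-1.7)|^5)^(1/5)
= (4.85^5 + 5.27^5 + 2.53^5 + 5.84^5)^(1/5) ≈ (2683.5438 + 4064.93 + 103.6579 + 6793.041)^(1/5) = (13645.1727)^(1/5) ≈ 6.7142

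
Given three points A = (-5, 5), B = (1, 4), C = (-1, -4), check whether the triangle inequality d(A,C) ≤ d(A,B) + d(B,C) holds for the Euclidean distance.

d(A,B) = √(6² + 1²) = √37 ≈ 6.0828, d(B,C) = √(2² + 8²) = √68 ≈ 8.2462, d(A,C) = √(4² + 9²) = √97 ≈ 9.8489.
d(A,C) ≈ 9.8489 ≤ 6.0828 + 8.2462 = 14.329. Triangle inequality is satisfied.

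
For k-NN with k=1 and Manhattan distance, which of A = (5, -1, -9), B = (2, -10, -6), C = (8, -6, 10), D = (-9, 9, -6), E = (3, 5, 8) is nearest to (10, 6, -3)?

Distances: d(A) = 18, d(B) = 27, d(C) = 27, d(D) = 25, d(E) = 19. Nearest: A = (5, -1, -9) with distance 18.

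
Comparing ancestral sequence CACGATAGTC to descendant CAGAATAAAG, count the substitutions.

Differing positions: 3, 4, 8, 9, 10. Hamming distance = 5.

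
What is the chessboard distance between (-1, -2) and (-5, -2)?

max(|x_i - y_i|) = max(|-1 - (-5)|, |-2 - (-2)|) = max(4, 0) = 4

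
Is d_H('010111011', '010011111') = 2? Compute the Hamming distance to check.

Differing positions: 4, 7. Hamming distance = 2, so the claim is true.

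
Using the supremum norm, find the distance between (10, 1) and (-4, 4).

max(|x_i - y_i|) = max(|10 - (-4)|, |1 - 4|) = max(14, 3) = 14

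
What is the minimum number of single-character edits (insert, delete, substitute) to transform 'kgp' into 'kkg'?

Let D[i][j] be the edit distance between the first i characters of 'kgp' and the first j characters of 'kkg', with D[i][0] = i, D[0][j] = j, and D[i][j] = D[i-1][j-1] if the characters match, else 1 + min(D[i-1][j], D[i][j-1], D[i-1][j-1]). Filling the table (rows: prefixes of 'kgp', columns: prefixes of 'kkg'):
     ε  k  k  g
  ε  0  1  2  3
  k  1  0  1  2
  g  2  1  1  1
  p  3  2  2  2
The bottom-right entry gives D[3][3] = 2, so no sequence of fewer than 2 edits works. Backtracking through the table gives one optimal edit sequence (2 edits):
  kgp → kkp (sub g→k @2)
  kkp → kkg (sub p→g @3)
Edit distance = 2.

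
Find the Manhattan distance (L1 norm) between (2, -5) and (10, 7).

Σ|x_i - y_i| = |2 - 10| + |-5 - 7| = 8 + 12 = 20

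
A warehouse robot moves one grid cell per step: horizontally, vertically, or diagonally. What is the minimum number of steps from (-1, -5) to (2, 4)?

max(|x_i - y_i|) = max(|-1 - 2|, |-5 - 4|) = max(3, 9) = 9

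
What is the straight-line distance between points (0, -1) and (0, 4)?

√(Σ(x_i - y_i)²) = √((0 - 0)² + (-1 - 4)²)
= √(0² + (-5)²) = √(0 + 25) = √25 = 5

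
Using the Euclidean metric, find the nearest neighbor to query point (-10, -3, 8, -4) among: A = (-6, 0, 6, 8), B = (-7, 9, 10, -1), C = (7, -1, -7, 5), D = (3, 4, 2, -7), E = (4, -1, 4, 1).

Distances: d(A) ≈ 13.1529, d(B) ≈ 12.8841, d(C) ≈ 24.4745, d(D) ≈ 16.2173, d(E) ≈ 15.5242. Nearest: B = (-7, 9, 10, -1) with distance 12.8841.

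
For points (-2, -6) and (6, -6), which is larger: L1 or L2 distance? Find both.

L1 = |-2 - 6| + |-6 - (-6)| = 8 + 0 = 8
L2 = √(8² + 0²) = √64 = 8
L1 ≥ L2 always (equality iff movement is along one axis); L1 = L2 here (movement is along a single axis).
Ratio L1/L2 = 8/8 = 1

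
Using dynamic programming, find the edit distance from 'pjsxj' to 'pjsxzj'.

Let D[i][j] be the edit distance between the first i characters of 'pjsxj' and the first j characters of 'pjsxzj', with D[i][0] = i, D[0][j] = j, and D[i][j] = D[i-1][j-1] if the characters match, else 1 + min(D[i-1][j], D[i][j-1], D[i-1][j-1]). Filling the table (rows: prefixes of 'pjsxj', columns: prefixes of 'pjsxzj'):
     ε  p  j  s  x  z  j
  ε  0  1  2  3  4  5  6
  p  1  0  1  2  3  4  5
  j  2  1  0  1  2  3  4
  s  3  2  1  0  1  2  3
  x  4  3  2  1  0  1  2
  j  5  4  3  2  1  1  1
The bottom-right entry gives D[5][6] = 1, so no sequence of fewer than 1 edit works. Backtracking through the table gives one optimal edit sequence (1 edit):
  pjsxj → pjsxzj (ins z @5)
Edit distance = 1.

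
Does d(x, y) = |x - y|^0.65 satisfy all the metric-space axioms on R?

Yes. With 0 < p = 0.65 ≤ 1, d(x,y) = |x-y|^0.65 is a metric on R. Non-negativity and symmetry are immediate; |x-y|^0.65 = 0 ⟺ |x-y| = 0 ⟺ x = y. For the triangle inequality, the function t ↦ t^0.65 is subadditive on [0,∞) when p ≤ 1, so |x-z|^0.65 ≤ (|x-y| + |y-z|)^0.65 ≤ |x-y|^0.65 + |y-z|^0.65.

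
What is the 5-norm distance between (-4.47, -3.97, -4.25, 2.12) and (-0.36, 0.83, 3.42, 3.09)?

(Σ|x_i - y_i|^5)^(1/5) = (|-4.47 - (-0.36)|^5 + |-3.97 - 0.83|^5 + |-4.25 - 3.42|^5 + |2.12 - 3.09|^5)^(1/5)
= (4.11^5 + 4.8^5 + 7.67^5 + 0.97^5)^(1/5) ≈ (1172.7599 + 2548.0397 + 26544.6388 + 0.8587)^(1/5) = (30266.2971)^(1/5) ≈ 7.8739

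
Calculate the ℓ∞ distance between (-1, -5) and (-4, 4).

max(|x_i - y_i|) = max(|-1 - (-4)|, |-5 - 4|) = max(3, 9) = 9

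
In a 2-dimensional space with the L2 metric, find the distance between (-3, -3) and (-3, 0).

(Σ|x_i - y_i|^2)^(1/2) = (|-3 - (-3)|^2 + |-3 - 0|^2)^(1/2)
= (0^2 + 3^2)^(1/2) = (0 + 9)^(1/2) = (9)^(1/2) = 3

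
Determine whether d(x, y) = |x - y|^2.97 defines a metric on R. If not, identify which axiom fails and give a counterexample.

No. d(x,y) = |x-y|^2.97 fails the triangle inequality since p = 2.97 > 1. Counterexample: x = 4, y = 10, z = 13. d(x,z) = |4 - 13|^2.97 = 9^2.97 ≈ 682.4962, but d(x,y) + d(y,z) = 6^2.97 + 3^2.97 ≈ 204.6959 + 26.1246 = 230.8205. Since 682.4962 > 230.8205, the triangle inequality is violated.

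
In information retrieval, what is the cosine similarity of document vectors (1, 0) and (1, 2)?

With u = (1, 0), v = (1, 2):
u·v = 1·1 + 0·2 = 1 + 0 = 1.
|u| = √(1² + 0²) = √1, |v| = √(1² + 2²) = √5, so |u||v| = √(1·5) = √5.
cos θ = (u·v)/(|u||v|) = 1/√5 ≈ 0.4472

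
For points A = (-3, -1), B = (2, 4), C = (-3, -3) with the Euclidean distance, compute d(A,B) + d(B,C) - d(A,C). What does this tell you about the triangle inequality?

d(A,B) = √(5² + 5²) = √50 ≈ 7.0711, d(B,C) = √(5² + 7²) = √74 ≈ 8.6023, d(A,C) = √(0² + 2²) = √4 = 2.
d(A,B) + d(B,C) - d(A,C) = 7.0711 + 8.6023 - 2 = 15.6734 - 2 = 13.6734 (to 4 decimal places). This is ≥ 0, so the triangle inequality holds for these points.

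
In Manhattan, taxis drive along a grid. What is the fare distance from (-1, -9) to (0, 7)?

Σ|x_i - y_i| = |-1 - 0| + |-9 - 7| = 1 + 16 = 17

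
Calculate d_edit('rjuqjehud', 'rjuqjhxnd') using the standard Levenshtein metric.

Let D[i][j] be the edit distance between the first i characters of 'rjuqjehud' and the first j characters of 'rjuqjhxnd', with D[i][0] = i, D[0][j] = j, and D[i][j] = D[i-1][j-1] if the characters match, else 1 + min(D[i-1][j], D[i][j-1], D[i-1][j-1]). Filling the table (rows: prefixes of 'rjuqjehud', columns: prefixes of 'rjuqjhxnd'):
     ε  r  j  u  q  j  h  x  n  d
  ε  0  1  2  3  4  5  6  7  8  9
  r  1  0  1  2  3  4  5  6  7  8
  j  2  1  0  1  2  3  4  5  6  7
  u  3  2  1  0  1  2  3  4  5  6
  q  4  3  2  1  0  1  2  3  4  5
  j  5  4  3  2  1  0  1  2  3  4
  e  6  5  4  3  2  1  1  2  3  4
  h  7  6  5  4  3  2  1  2  3  4
  u  8  7  6  5  4  3  2  2  3  4
  d  9  8  7  6  5  4  3  3  3  3
The bottom-right entry gives D[9][9] = 3, so no sequence of fewer than 3 edits works. Backtracking through the table gives one optimal edit sequence (3 edits):
  rjuqjehud → rjuqjhhud (sub e→h @6)
  rjuqjhhud → rjuqjhxud (sub h→x @7)
  rjuqjhxud → rjuqjhxnd (sub u→n @8)
Edit distance = 3.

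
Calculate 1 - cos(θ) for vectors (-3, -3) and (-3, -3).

With u = (-3, -3), v = (-3, -3):
u·v = (-3)·(-3) + (-3)·(-3) = 9 + 9 = 18.
|u| = √((-3)² + (-3)²) = √18, |v| = √((-3)² + (-3)²) = √18, so |u||v| = √(18·18) = √324 = 18.
cos θ = (u·v)/(|u||v|) = 18/18 = 1
Cosine distance = 1 - cos θ = 1 - 1 = 0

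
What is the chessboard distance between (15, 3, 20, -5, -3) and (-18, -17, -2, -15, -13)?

max(|x_i - y_i|) = max(|15 - (-18)|, |3 - (-17)|, |20 - (-2)|, |-5 - (-15)|, |-3 - (-13)|) = max(33, 20, 22, 10, 10) = 33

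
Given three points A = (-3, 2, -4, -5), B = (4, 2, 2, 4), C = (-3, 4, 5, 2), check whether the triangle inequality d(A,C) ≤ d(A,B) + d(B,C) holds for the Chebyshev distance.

d(A,B) = max(7, 0, 6, 9) = 9, d(B,C) = max(7, 2, 3, 2) = 7, d(A,C) = max(0, 2, 9, 7) = 9.
d(A,C) = 9 ≤ 9 + 7 = 16. Triangle inequality is satisfied.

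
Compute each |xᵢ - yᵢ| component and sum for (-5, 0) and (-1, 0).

Σ|x_i - y_i| = |-5 - (-1)| + |0 - 0| = 4 + 0 = 4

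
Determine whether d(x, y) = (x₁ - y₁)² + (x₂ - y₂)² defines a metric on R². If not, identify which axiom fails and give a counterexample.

No. The squared Euclidean distance fails the triangle inequality. Counterexample: x = (0, 0), y = (3, 4), z = (6, 8). d(x,z) = 6² + 8² = 100, but d(x,y) + d(y,z) = (3² + 4²) + (3² + 4²) = 25 + 25 = 50. Since 100 > 50, the triangle inequality is violated. (Note: √d, the ordinary Euclidean distance, IS a metric.)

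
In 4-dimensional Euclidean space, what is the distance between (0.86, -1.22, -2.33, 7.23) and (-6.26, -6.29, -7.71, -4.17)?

√(Σ(x_i - y_i)²) = √((0.86 - (-6.26))² + (-1.22 - (-6.29))² + (-2.33 - (-7.71))² + (7.23 - (-4.17))²)
= √(7.12² + 5.07² + 5.38² + 11.4²) = √(50.6944 + 25.7049 + 28.9444 + 129.96) = √235.3037 ≈ 15.3396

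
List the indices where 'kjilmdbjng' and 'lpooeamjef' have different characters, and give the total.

Differing positions: 1, 2, 3, 4, 5, 6, 7, 9, 10. Hamming distance = 9.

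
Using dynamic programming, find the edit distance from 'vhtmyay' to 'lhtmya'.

Let D[i][j] be the edit distance between the first i characters of 'vhtmyay' and the first j characters of 'lhtmya', with D[i][0] = i, D[0][j] = j, and D[i][j] = D[i-1][j-1] if the characters match, else 1 + min(D[i-1][j], D[i][j-1], D[i-1][j-1]). Filling the table (rows: prefixes of 'vhtmyay', columns: prefixes of 'lhtmya'):
     ε  l  h  t  m  y  a
  ε  0  1  2  3  4  5  6
  v  1  1  2  3  4  5  6
  h  2  2  1  2  3  4  5
  t  3  3  2  1  2  3  4
  m  4  4  3  2  1  2  3
  y  5  5  4  3  2  1  2
  a  6  6  5  4  3  2  1
  y  7  7  6  5  4  3  2
The bottom-right entry gives D[7][6] = 2, so no sequence of fewer than 2 edits works. Backtracking through the table gives one optimal edit sequence (2 edits):
  vhtmyay → lhtmyay (sub v→l @1)
  lhtmyay → lhtmya (del y @7)
Edit distance = 2.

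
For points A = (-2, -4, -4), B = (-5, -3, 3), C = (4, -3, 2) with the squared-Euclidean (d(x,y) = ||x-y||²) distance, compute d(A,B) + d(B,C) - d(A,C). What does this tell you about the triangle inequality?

d(A,B) = 3² + 1² + 7² = 59, d(B,C) = 9² + 0² + 1² = 82, d(A,C) = 6² + 1² + 6² = 73.
d(A,B) + d(B,C) - d(A,C) = 59 + 82 - 73 = 141 - 73 = 68. This is ≥ 0, so the triangle inequality holds for these points.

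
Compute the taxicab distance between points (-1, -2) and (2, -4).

Σ|x_i - y_i| = |-1 - 2| + |-2 - (-4)| = 3 + 2 = 5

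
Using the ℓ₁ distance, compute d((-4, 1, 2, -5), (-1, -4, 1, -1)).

Σ|x_i - y_i| = |-4 - (-1)| + |1 - (-4)| + |2 - 1| + |-5 - (-1)| = 3 + 5 + 1 + 4 = 13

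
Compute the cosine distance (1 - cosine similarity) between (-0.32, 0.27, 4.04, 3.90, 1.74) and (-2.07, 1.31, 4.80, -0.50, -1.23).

With u = (-0.32, 0.27, 4.04, 3.90, 1.74), v = (-2.07, 1.31, 4.80, -0.50, -1.23):
u·v = (-0.32)·(-2.07) + 0.27·1.31 + 4.04·4.8 + 3.9·(-0.5) + 1.74·(-1.23) = 0.6624 + 0.3537 + 19.392 + (-1.95) + (-2.1402) = 16.3179.
|u| = √((-0.32)² + 0.27² + 4.04² + 3.9² + 1.74²) = √(0.1024 + 0.0729 + 16.3216 + 15.21 + 3.0276) = √34.7345, |v| = √((-2.07)² + 1.31² + 4.8² + (-0.5)² + (-1.23)²) = √(4.2849 + 1.7161 + 23.04 + 0.25 + 1.5129) = √30.8039.
cos θ = (u·v)/(|u||v|) = 16.3179/(√34.7345·√30.8039) ≈ 0.4989
Cosine distance = 1 - cos θ ≈ 1 - 0.4989 = 0.5011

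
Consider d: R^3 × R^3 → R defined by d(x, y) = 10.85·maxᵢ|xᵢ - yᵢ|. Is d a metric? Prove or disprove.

Yes. The L∞ (Chebyshev) norm induces a metric on R^3, and multiplying a metric by a positive constant 10.85 > 0 preserves all four axioms: non-negativity (10.85·||x-y|| ≥ 0), identity (10.85·||x-y|| = 0 ⟺ ||x-y|| = 0 ⟺ x = y), symmetry (||x-y|| = ||y-x||), and the triangle inequality (10.85·||x-z|| ≤ 10.85·||x-y|| + 10.85·||y-z||). So d is a metric.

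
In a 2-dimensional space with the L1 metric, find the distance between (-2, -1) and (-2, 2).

Σ|x_i - y_i| = |-2 - (-2)| + |-1 - 2| = 0 + 3 = 3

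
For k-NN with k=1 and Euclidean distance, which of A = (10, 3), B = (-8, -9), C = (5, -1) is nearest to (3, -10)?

Distances: d(A) ≈ 14.7648, d(B) ≈ 11.0454, d(C) ≈ 9.2195. Nearest: C = (5, -1) with distance 9.2195.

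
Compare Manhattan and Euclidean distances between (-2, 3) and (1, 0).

L1 = |-2 - 1| + |3 - 0| = 3 + 3 = 6
L2 = √(3² + 3²) = √18 ≈ 4.2426
L1 ≥ L2 always (equality iff movement is along one axis); L1 > L2 here.
Ratio L1/L2 = 6/√18 ≈ 1.4142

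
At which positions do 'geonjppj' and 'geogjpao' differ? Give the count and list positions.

Differing positions: 4, 7, 8. Hamming distance = 3.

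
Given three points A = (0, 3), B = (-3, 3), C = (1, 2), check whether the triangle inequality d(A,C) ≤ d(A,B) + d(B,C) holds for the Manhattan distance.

d(A,B) = 3 + 0 = 3, d(B,C) = 4 + 1 = 5, d(A,C) = 1 + 1 = 2.
d(A,C) = 2 ≤ 3 + 5 = 8. Triangle inequality is satisfied.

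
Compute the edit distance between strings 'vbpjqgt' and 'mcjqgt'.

Let D[i][j] be the edit distance between the first i characters of 'vbpjqgt' and the first j characters of 'mcjqgt', with D[i][0] = i, D[0][j] = j, and D[i][j] = D[i-1][j-1] if the characters match, else 1 + min(D[i-1][j], D[i][j-1], D[i-1][j-1]). Filling the table (rows: prefixes of 'vbpjqgt', columns: prefixes of 'mcjqgt'):
     ε  m  c  j  q  g  t
  ε  0  1  2  3  4  5  6
  v  1  1  2  3  4  5  6
  b  2  2  2  3  4  5  6
  p  3  3  3  3  4  5  6
  j  4  4  4  3  4  5  6
  q  5  5  5  4  3  4  5
  g  6  6  6  5  4  3  4
  t  7  7  7  6  5  4  3
The bottom-right entry gives D[7][6] = 3, so no sequence of fewer than 3 edits works. Backtracking through the table gives one optimal edit sequence (3 edits):
  vbpjqgt → bpjqgt (del v @1)
  bpjqgt → mpjqgt (sub b→m @1)
  mpjqgt → mcjqgt (sub p→c @2)
Edit distance = 3.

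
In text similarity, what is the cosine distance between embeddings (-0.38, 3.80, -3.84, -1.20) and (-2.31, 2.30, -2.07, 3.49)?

With u = (-0.38, 3.80, -3.84, -1.20), v = (-2.31, 2.30, -2.07, 3.49):
u·v = (-0.38)·(-2.31) + 3.8·2.3 + (-3.84)·(-2.07) + (-1.2)·3.49 = 0.8778 + 8.74 + 7.9488 + (-4.188) = 13.3786.
|u| = √((-0.38)² + 3.8² + (-3.84)² + (-1.2)²) = √(0.1444 + 14.44 + 14.7456 + 1.44) = √30.77, |v| = √((-2.31)² + 2.3² + (-2.07)² + 3.49²) = √(5.3361 + 5.29 + 4.2849 + 12.1801) = √27.0911.
cos θ = (u·v)/(|u||v|) = 13.3786/(√30.77·√27.0911) ≈ 0.4634
Cosine distance = 1 - cos θ ≈ 1 - 0.4634 = 0.5366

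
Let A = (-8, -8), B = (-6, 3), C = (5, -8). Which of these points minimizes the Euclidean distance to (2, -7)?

Distances: d(A) ≈ 10.0499, d(B) ≈ 12.8062, d(C) ≈ 3.1623. Nearest: C = (5, -8) with distance 3.1623.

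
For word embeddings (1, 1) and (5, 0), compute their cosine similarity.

With u = (1, 1), v = (5, 0):
u·v = 1·5 + 1·0 = 5 + 0 = 5.
|u| = √(1² + 1²) = √2, |v| = √(5² + 0²) = √25, so |u||v| = √(2·25) = √50.
cos θ = (u·v)/(|u||v|) = 5/√50 ≈ 0.7071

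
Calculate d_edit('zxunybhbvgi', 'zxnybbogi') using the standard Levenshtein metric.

Let D[i][j] be the edit distance between the first i characters of 'zxunybhbvgi' and the first j characters of 'zxnybbogi', with D[i][0] = i, D[0][j] = j, and D[i][j] = D[i-1][j-1] if the characters match, else 1 + min(D[i-1][j], D[i][j-1], D[i-1][j-1]). Filling the table (rows: prefixes of 'zxunybhbvgi', columns: prefixes of 'zxnybbogi'):
     ε  z  x  n  y  b  b  o  g  i
  ε  0  1  2  3  4  5  6  7  8  9
  z  1  0  1  2  3  4  5  6  7  8
  x  2  1  0  1  2  3  4  5  6  7
  u  3  2  1  1  2  3  4  5  6  7
  n  4  3  2  1  2  3  4  5  6  7
  y  5  4  3  2  1  2  3  4  5  6
  b  6  5  4  3  2  1  2  3  4  5
  h  7  6  5  4  3  2  2  3  4  5
  b  8  7  6  5  4  3  2  3  4  5
  v  9  8  7  6  5  4  3  3  4  5
  g 10  9  8  7  6  5  4  4  3  4
  i 11 10  9  8  7  6  5  5  4  3
The bottom-right entry gives D[11][9] = 3, so no sequence of fewer than 3 edits works. Backtracking through the table gives one optimal edit sequence (3 edits):
  zxunybhbvgi → zxnybhbvgi (del u @3)
  zxnybhbvgi → zxnybbvgi (del h @6)
  zxnybbvgi → zxnybbogi (sub v→o @7)
Edit distance = 3.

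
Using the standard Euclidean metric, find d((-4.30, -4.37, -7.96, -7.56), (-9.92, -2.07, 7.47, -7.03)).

√(Σ(x_i - y_i)²) = √((-4.3 - (-9.92))² + (-4.37 - (-2.07))² + (-7.96 - 7.47)² + (-7.56 - (-7.03))²)
= √(5.62² + (-2.3)² + (-15.43)² + (-0.53)²) = √(31.5844 + 5.29 + 238.0849 + 0.2809) = √275.2402 ≈ 16.5904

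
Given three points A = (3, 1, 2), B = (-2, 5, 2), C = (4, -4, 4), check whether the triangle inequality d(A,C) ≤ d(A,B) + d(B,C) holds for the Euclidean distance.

d(A,B) = √(5² + 4² + 0²) = √41 ≈ 6.4031, d(B,C) = √(6² + 9² + 2²) = √121 = 11, d(A,C) = √(1² + 5² + 2²) = √30 ≈ 5.4772.
d(A,C) ≈ 5.4772 ≤ 6.4031 + 11 = 17.4031. Triangle inequality is satisfied.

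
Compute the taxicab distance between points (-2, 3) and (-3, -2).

Σ|x_i - y_i| = |-2 - (-3)| + |3 - (-2)| = 1 + 5 = 6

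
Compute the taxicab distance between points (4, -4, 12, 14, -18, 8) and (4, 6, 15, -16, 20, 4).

Σ|x_i - y_i| = |4 - 4| + |-4 - 6| + |12 - 15| + |14 - (-16)| + |-18 - 20| + |8 - 4| = 0 + 10 + 3 + 30 + 38 + 4 = 85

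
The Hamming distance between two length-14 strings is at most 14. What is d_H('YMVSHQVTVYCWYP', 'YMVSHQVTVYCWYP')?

Differing positions: none. Hamming distance = 0. The maximum possible Hamming distance for length-14 strings is 14, so d_H/14 = 0/14 = 0.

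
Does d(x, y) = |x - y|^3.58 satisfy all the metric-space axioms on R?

No. d(x,y) = |x-y|^3.58 fails the triangle inequality since p = 3.58 > 1. Counterexample: x = -5, y = 6, z = 13. d(x,z) = |-5 - 13|^3.58 = 18^3.58 ≈ 31179.961, but d(x,y) + d(y,z) = 11^3.58 + 7^3.58 ≈ 5347.9312 + 1060.3543 = 6408.2855. Since 31179.961 > 6408.2855, the triangle inequality is violated.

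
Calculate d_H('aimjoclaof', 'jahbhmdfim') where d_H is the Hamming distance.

Differing positions: 1, 2, 3, 4, 5, 6, 7, 8, 9, 10. Hamming distance = 10.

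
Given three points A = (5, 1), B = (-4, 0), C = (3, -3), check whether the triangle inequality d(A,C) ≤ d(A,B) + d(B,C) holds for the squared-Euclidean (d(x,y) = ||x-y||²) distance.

d(A,B) = 9² + 1² = 82, d(B,C) = 7² + 3² = 58, d(A,C) = 2² + 4² = 20.
d(A,C) = 20 ≤ 82 + 58 = 140. Triangle inequality is satisfied.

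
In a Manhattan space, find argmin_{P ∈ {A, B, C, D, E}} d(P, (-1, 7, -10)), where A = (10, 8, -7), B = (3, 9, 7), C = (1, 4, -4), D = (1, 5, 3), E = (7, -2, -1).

Distances: d(A) = 15, d(B) = 23, d(C) = 11, d(D) = 17, d(E) = 26. Nearest: C = (1, 4, -4) with distance 11.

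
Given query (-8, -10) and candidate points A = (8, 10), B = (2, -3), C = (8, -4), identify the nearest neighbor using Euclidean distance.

Distances: d(A) ≈ 25.6125, d(B) ≈ 12.2066, d(C) ≈ 17.088. Nearest: B = (2, -3) with distance 12.2066.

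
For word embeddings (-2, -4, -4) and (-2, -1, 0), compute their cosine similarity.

With u = (-2, -4, -4), v = (-2, -1, 0):
u·v = (-2)·(-2) + (-4)·(-1) + (-4)·0 = 4 + 4 + 0 = 8.
|u| = √((-2)² + (-4)² + (-4)²) = √36, |v| = √((-2)² + (-1)² + 0²) = √5, so |u||v| = √(36·5) = √180.
cos θ = (u·v)/(|u||v|) = 8/√180 ≈ 0.5963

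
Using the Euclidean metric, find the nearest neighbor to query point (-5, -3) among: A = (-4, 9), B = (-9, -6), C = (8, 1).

Distances: d(A) ≈ 12.0416, d(B) = 5, d(C) ≈ 13.6015. Nearest: B = (-9, -6) with distance 5.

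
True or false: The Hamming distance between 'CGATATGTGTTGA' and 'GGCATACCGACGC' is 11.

Differing positions: 1, 3, 4, 5, 6, 7, 8, 10, 11, 13. Hamming distance = 10, so the claim that d_H = 11 is false.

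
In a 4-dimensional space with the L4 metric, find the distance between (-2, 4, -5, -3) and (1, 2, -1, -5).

(Σ|x_i - y_i|^4)^(1/4) = (|-2 - 1|^4 + |4 - 2|^4 + |-5 - (-1)|^4 + |-3 - (-5)|^4)^(1/4)
= (3^4 + 2^4 + 4^4 + 2^4)^(1/4) = (81 + 16 + 256 + 16)^(1/4) = (369)^(1/4) ≈ 4.3828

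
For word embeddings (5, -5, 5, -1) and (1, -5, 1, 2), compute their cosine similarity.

With u = (5, -5, 5, -1), v = (1, -5, 1, 2):
u·v = 5·1 + (-5)·(-5) + 5·1 + (-1)·2 = 5 + 25 + 5 + (-2) = 33.
|u| = √(5² + (-5)² + 5² + (-1)²) = √76, |v| = √(1² + (-5)² + 1² + 2²) = √31, so |u||v| = √(76·31) = √2356.
cos θ = (u·v)/(|u||v|) = 33/√2356 ≈ 0.6799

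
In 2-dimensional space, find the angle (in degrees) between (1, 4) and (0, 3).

With u = (1, 4), v = (0, 3):
u·v = 1·0 + 4·3 = 0 + 12 = 12.
|u| = √(1² + 4²) = √17, |v| = √(0² + 3²) = √9, so |u||v| = √(17·9) = √153.
cos θ = (u·v)/(|u||v|) = 12/√153 ≈ 0.970143
θ = arccos(0.970143) ≈ 14.04°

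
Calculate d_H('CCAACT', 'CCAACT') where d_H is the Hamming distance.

Differing positions: none. Hamming distance = 0.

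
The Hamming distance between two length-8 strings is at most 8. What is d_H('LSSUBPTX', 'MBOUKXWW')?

Differing positions: 1, 2, 3, 5, 6, 7, 8. Hamming distance = 7. The maximum possible Hamming distance for length-8 strings is 8, so d_H/8 = 7/8 = 0.875.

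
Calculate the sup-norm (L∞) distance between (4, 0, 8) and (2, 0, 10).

max(|x_i - y_i|) = max(|4 - 2|, |0 - 0|, |8 - 10|) = max(2, 0, 2) = 2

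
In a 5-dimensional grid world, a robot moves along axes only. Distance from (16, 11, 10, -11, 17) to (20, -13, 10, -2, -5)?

Σ|x_i - y_i| = |16 - 20| + |11 - (-13)| + |10 - 10| + |-11 - (-2)| + |17 - (-5)| = 4 + 24 + 0 + 9 + 22 = 59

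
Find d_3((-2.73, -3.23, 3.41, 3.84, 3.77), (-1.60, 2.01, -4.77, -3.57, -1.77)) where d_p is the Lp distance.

(Σ|x_i - y_i|^3)^(1/3) = (|-2.73 - (-1.6)|^3 + |-3.23 - 2.01|^3 + |3.41 - (-4.77)|^3 + |3.84 - (-3.57)|^3 + |3.77 - (-1.77)|^3)^(1/3)
= (1.13^3 + 5.24^3 + 8.18^3 + 7.41^3 + 5.54^3)^(1/3) ≈ (1.4429 + 143.8778 + 547.3434 + 406.869 + 170.0315)^(1/3) = (1269.5646)^(1/3) ≈ 10.8281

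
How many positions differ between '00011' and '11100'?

Differing positions: 1, 2, 3, 4, 5. Hamming distance = 5.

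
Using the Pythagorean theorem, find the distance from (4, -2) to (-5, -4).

√(Σ(x_i - y_i)²) = √((4 - (-5))² + (-2 - (-4))²)
= √(9² + 2²) = √(81 + 4) = √85 ≈ 9.2195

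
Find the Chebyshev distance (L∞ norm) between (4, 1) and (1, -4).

max(|x_i - y_i|) = max(|4 - 1|, |1 - (-4)|) = max(3, 5) = 5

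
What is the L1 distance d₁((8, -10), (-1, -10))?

Σ|x_i - y_i| = |8 - (-1)| + |-10 - (-10)| = 9 + 0 = 9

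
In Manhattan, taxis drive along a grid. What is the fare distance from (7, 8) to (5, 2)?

Σ|x_i - y_i| = |7 - 5| + |8 - 2| = 2 + 6 = 8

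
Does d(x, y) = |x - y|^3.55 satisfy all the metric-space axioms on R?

No. d(x,y) = |x-y|^3.55 fails the triangle inequality since p = 3.55 > 1. Counterexample: x = -4, y = -2, z = 8. d(x,z) = |-4 - 8|^3.55 = 12^3.55 ≈ 6777.8729, but d(x,y) + d(y,z) = 2^3.55 + 10^3.55 ≈ 11.7127 + 3548.1339 = 3559.8466. Since 6777.8729 > 3559.8466, the triangle inequality is violated.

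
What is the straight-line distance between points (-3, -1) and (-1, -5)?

√(Σ(x_i - y_i)²) = √((-3 - (-1))² + (-1 - (-5))²)
= √((-2)² + 4²) = √(4 + 16) = √20 ≈ 4.4721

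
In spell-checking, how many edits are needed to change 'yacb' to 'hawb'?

Let D[i][j] be the edit distance between the first i characters of 'yacb' and the first j characters of 'hawb', with D[i][0] = i, D[0][j] = j, and D[i][j] = D[i-1][j-1] if the characters match, else 1 + min(D[i-1][j], D[i][j-1], D[i-1][j-1]). Filling the table (rows: prefixes of 'yacb', columns: prefixes of 'hawb'):
     ε  h  a  w  b
  ε  0  1  2  3  4
  y  1  1  2  3  4
  a  2  2  1  2  3
  c  3  3  2  2  3
  b  4  4  3  3  2
The bottom-right entry gives D[4][4] = 2, so no sequence of fewer than 2 edits works. Backtracking through the table gives one optimal edit sequence (2 edits):
  yacb → hacb (sub y→h @1)
  hacb → hawb (sub c→w @3)
Edit distance = 2.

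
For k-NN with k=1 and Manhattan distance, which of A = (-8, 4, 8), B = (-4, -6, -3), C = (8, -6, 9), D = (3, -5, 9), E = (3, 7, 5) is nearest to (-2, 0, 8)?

Distances: d(A) = 10, d(B) = 19, d(C) = 17, d(D) = 11, d(E) = 15. Nearest: A = (-8, 4, 8) with distance 10.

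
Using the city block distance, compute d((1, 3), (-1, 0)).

Σ|x_i - y_i| = |1 - (-1)| + |3 - 0| = 2 + 3 = 5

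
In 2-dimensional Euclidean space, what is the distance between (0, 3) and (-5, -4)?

√(Σ(x_i - y_i)²) = √((0 - (-5))² + (3 - (-4))²)
= √(5² + 7²) = √(25 + 49) = √74 ≈ 8.6023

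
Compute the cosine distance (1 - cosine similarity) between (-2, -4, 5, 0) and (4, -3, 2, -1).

With u = (-2, -4, 5, 0), v = (4, -3, 2, -1):
u·v = (-2)·4 + (-4)·(-3) + 5·2 + 0·(-1) = (-8) + 12 + 10 + 0 = 14.
|u| = √((-2)² + (-4)² + 5² + 0²) = √45, |v| = √(4² + (-3)² + 2² + (-1)²) = √30, so |u||v| = √(45·30) = √1350.
cos θ = (u·v)/(|u||v|) = 14/√1350 ≈ 0.381
Cosine distance = 1 - cos θ ≈ 1 - 0.381 = 0.619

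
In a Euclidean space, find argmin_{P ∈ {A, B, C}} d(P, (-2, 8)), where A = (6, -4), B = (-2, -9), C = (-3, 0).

Distances: d(A) ≈ 14.4222, d(B) = 17, d(C) ≈ 8.0623. Nearest: C = (-3, 0) with distance 8.0623.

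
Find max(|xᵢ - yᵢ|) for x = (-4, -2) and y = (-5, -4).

max(|x_i - y_i|) = max(|-4 - (-5)|, |-2 - (-4)|) = max(1, 2) = 2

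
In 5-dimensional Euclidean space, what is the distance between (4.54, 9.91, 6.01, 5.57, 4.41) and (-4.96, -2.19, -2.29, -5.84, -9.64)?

√(Σ(x_i - y_i)²) = √((4.54 - (-4.96))² + (9.91 - (-2.19))² + (6.01 - (-2.29))² + (5.57 - (-5.84))² + (4.41 - (-9.64))²)
= √(9.5² + 12.1² + 8.3² + 11.41² + 14.05²) = √(90.25 + 146.41 + 68.89 + 130.1881 + 197.4025) = √633.1406 ≈ 25.1623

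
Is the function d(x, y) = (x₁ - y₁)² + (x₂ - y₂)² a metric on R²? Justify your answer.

No. The squared Euclidean distance fails the triangle inequality. Counterexample: x = (0, 0), y = (5, 3), z = (10, 6). d(x,z) = 10² + 6² = 136, but d(x,y) + d(y,z) = (5² + 3²) + (5² + 3²) = 34 + 34 = 68. Since 136 > 68, the triangle inequality is violated. (Note: √d, the ordinary Euclidean distance, IS a metric.)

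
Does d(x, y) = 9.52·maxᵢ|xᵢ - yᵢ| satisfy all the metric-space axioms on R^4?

Yes. The L∞ (Chebyshev) norm induces a metric on R^4, and multiplying a metric by a positive constant 9.52 > 0 preserves all four axioms: non-negativity (9.52·||x-y|| ≥ 0), identity (9.52·||x-y|| = 0 ⟺ ||x-y|| = 0 ⟺ x = y), symmetry (||x-y|| = ||y-x||), and the triangle inequality (9.52·||x-z|| ≤ 9.52·||x-y|| + 9.52·||y-z||). So d is a metric.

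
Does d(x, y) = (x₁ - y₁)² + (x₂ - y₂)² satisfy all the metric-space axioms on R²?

No. The squared Euclidean distance fails the triangle inequality. Counterexample: x = (0, 0), y = (1, 3), z = (2, 6). d(x,z) = 2² + 6² = 40, but d(x,y) + d(y,z) = (1² + 3²) + (1² + 3²) = 10 + 10 = 20. Since 40 > 20, the triangle inequality is violated. (Note: √d, the ordinary Euclidean distance, IS a metric.)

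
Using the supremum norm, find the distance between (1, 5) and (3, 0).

max(|x_i - y_i|) = max(|1 - 3|, |5 - 0|) = max(2, 5) = 5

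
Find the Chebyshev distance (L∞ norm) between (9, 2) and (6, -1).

max(|x_i - y_i|) = max(|9 - 6|, |2 - (-1)|) = max(3, 3) = 3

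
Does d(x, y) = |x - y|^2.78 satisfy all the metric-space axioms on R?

No. d(x,y) = |x-y|^2.78 fails the triangle inequality since p = 2.78 > 1. Counterexample: x = 0, y = 4, z = 16. d(x,z) = |0 - 16|^2.78 = 16^2.78 ≈ 2225.633, but d(x,y) + d(y,z) = 4^2.78 + 12^2.78 ≈ 47.1766 + 1000.2852 = 1047.4618. Since 2225.633 > 1047.4618, the triangle inequality is violated.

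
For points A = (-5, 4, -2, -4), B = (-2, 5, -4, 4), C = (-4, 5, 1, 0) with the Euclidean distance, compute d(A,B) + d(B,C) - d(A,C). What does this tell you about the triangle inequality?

d(A,B) = √(3² + 1² + 2² + 8²) = √78 ≈ 8.8318, d(B,C) = √(2² + 0² + 5² + 4²) = √45 ≈ 6.7082, d(A,C) = √(1² + 1² + 3² + 4²) = √27 ≈ 5.1962.
d(A,B) + d(B,C) - d(A,C) = 8.8318 + 6.7082 - 5.1962 = 15.54 - 5.1962 = 10.3438 (to 4 decimal places). This is ≥ 0, so the triangle inequality holds for these points.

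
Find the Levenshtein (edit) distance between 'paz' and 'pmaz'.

Let D[i][j] be the edit distance between the first i characters of 'paz' and the first j characters of 'pmaz', with D[i][0] = i, D[0][j] = j, and D[i][j] = D[i-1][j-1] if the characters match, else 1 + min(D[i-1][j], D[i][j-1], D[i-1][j-1]). Filling the table (rows: prefixes of 'paz', columns: prefixes of 'pmaz'):
     ε  p  m  a  z
  ε  0  1  2  3  4
  p  1  0  1  2  3
  a  2  1  1  1  2
  z  3  2  2  2  1
The bottom-right entry gives D[3][4] = 1, so no sequence of fewer than 1 edit works. Backtracking through the table gives one optimal edit sequence (1 edit):
  paz → pmaz (ins m @2)
Edit distance = 1.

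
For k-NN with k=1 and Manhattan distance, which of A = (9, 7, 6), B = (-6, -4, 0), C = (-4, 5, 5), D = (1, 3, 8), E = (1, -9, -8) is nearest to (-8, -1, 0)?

Distances: d(A) = 31, d(B) = 5, d(C) = 15, d(D) = 21, d(E) = 25. Nearest: B = (-6, -4, 0) with distance 5.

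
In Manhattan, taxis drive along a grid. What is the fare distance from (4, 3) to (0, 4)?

Σ|x_i - y_i| = |4 - 0| + |3 - 4| = 4 + 1 = 5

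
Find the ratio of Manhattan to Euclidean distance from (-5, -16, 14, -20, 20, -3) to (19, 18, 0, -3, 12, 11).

L1 = |-5 - 19| + |-16 - 18| + |14 - 0| + |-20 - (-3)| + |20 - 12| + |-3 - 11| = 24 + 34 + 14 + 17 + 8 + 14 = 111
L2 = √(24² + 34² + 14² + 17² + 8² + 14²) = √2477 ≈ 49.7695
L1 ≥ L2 always (equality iff movement is along one axis); L1 > L2 here.
Ratio L1/L2 = 111/√2477 ≈ 2.2303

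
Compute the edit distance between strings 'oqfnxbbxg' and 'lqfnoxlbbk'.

Let D[i][j] be the edit distance between the first i characters of 'oqfnxbbxg' and the first j characters of 'lqfnoxlbbk', with D[i][0] = i, D[0][j] = j, and D[i][j] = D[i-1][j-1] if the characters match, else 1 + min(D[i-1][j], D[i][j-1], D[i-1][j-1]). Filling the table (rows: prefixes of 'oqfnxbbxg', columns: prefixes of 'lqfnoxlbbk'):
     ε  l  q  f  n  o  x  l  b  b  k
  ε  0  1  2  3  4  5  6  7  8  9 10
  o  1  1  2  3  4  4  5  6  7  8  9
  q  2  2  1  2  3  4  5  6  7  8  9
  f  3  3  2  1  2  3  4  5  6  7  8
  n  4  4  3  2  1  2  3  4  5  6  7
  x  5  5  4  3  2  2  2  3  4  5  6
  b  6  6  5  4  3  3  3  3  3  4  5
  b  7  7  6  5  4  4  4  4  3  3  4
  x  8  8  7  6  5  5  4  5  4  4  4
  g  9  9  8  7  6  6  5  5  5  5  5
The bottom-right entry gives D[9][10] = 5, so no sequence of fewer than 5 edits works. Backtracking through the table gives one optimal edit sequence (5 edits):
  oqfnxbbxg → lqfnxbbxg (sub o→l @1)
  lqfnxbbxg → lqfnoxbbxg (ins o @5)
  lqfnoxbbxg → lqfnoxlbxg (sub b→l @7)
  lqfnoxlbxg → lqfnoxlbbg (sub x→b @9)
  lqfnoxlbbg → lqfnoxlbbk (sub g→k @10)
Edit distance = 5.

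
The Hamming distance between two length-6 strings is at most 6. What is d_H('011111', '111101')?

Differing positions: 1, 5. Hamming distance = 2. The maximum possible Hamming distance for length-6 strings is 6, so d_H/6 = 2/6 ≈ 0.3333.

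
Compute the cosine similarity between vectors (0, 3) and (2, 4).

With u = (0, 3), v = (2, 4):
u·v = 0·2 + 3·4 = 0 + 12 = 12.
|u| = √(0² + 3²) = √9, |v| = √(2² + 4²) = √20, so |u||v| = √(9·20) = √180.
cos θ = (u·v)/(|u||v|) = 12/√180 ≈ 0.8944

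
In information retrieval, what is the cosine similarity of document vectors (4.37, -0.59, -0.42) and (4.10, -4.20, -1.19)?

With u = (4.37, -0.59, -0.42), v = (4.10, -4.20, -1.19):
u·v = 4.37·4.1 + (-0.59)·(-4.2) + (-0.42)·(-1.19) = 17.917 + 2.478 + 0.4998 = 20.8948.
|u| = √(4.37² + (-0.59)² + (-0.42)²) = √(19.0969 + 0.3481 + 0.1764) = √19.6214, |v| = √(4.1² + (-4.2)² + (-1.19)²) = √(16.81 + 17.64 + 1.4161) = √35.8661.
cos θ = (u·v)/(|u||v|) = 20.8948/(√19.6214·√35.8661) ≈ 0.7876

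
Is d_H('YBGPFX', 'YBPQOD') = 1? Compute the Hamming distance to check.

Differing positions: 3, 4, 5, 6. Hamming distance = 4, so the claim that d_H = 1 is false.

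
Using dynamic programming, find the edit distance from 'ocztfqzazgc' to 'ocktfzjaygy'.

Let D[i][j] be the edit distance between the first i characters of 'ocztfqzazgc' and the first j characters of 'ocktfzjaygy', with D[i][0] = i, D[0][j] = j, and D[i][j] = D[i-1][j-1] if the characters match, else 1 + min(D[i-1][j], D[i][j-1], D[i-1][j-1]). Filling the table (rows: prefixes of 'ocztfqzazgc', columns: prefixes of 'ocktfzjaygy'):
     ε  o  c  k  t  f  z  j  a  y  g  y
  ε  0  1  2  3  4  5  6  7  8  9 10 11
  o  1  0  1  2  3  4  5  6  7  8  9 10
  c  2  1  0  1  2  3  4  5  6  7  8  9
  z  3  2  1  1  2  3  3  4  5  6  7  8
  t  4  3  2  2  1  2  3  4  5  6  7  8
  f  5  4  3  3  2  1  2  3  4  5  6  7
  q  6  5  4  4  3  2  2  3  4  5  6  7
  z  7  6  5  5  4  3  2  3  4  5  6  7
  a  8  7  6  6  5  4  3  3  3  4  5  6
  z  9  8  7  7  6  5  4  4  4  4  5  6
  g 10  9  8  8  7  6  5  5  5  5  4  5
  c 11 10  9  9  8  7  6  6  6  6  5  5
The bottom-right entry gives D[11][11] = 5, so no sequence of fewer than 5 edits works. Backtracking through the table gives one optimal edit sequence (5 edits):
  ocztfqzazgc → ocktfqzazgc (sub z→k @3)
  ocktfqzazgc → ocktfzzazgc (sub q→z @6)
  ocktfzzazgc → ocktfzjazgc (sub z→j @7)
  ocktfzjazgc → ocktfzjaygc (sub z→y @9)
  ocktfzjaygc → ocktfzjaygy (sub c→y @11)
Edit distance = 5.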